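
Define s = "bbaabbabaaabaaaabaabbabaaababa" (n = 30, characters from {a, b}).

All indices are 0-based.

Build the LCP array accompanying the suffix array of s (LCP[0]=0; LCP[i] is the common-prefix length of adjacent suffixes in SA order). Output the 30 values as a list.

[0, 1, 3, 6, 5, 2, 5, 4, 3, 11, 1, 3, 5, 7, 4, 3, 2, 10, 0, 2, 4, 6, 3, 12, 2, 4, 8, 1, 3, 9]

sorted suffixes:
  #0 SA[0]=29  'a'
  #1 SA[1]=12  'aaaabaabbabaaababa'
  #2 SA[2]=8  'aaabaaaabaabbabaaababa'
  #3 SA[3]=13  'aaabaabbabaaababa'
  #4 SA[4]=23  'aaababa'
  #5 SA[5]=9  'aabaaaabaabbabaaababa'
  #6 SA[6]=14  'aabaabbabaaababa'
  #7 SA[7]=24  'aababa'
  #8 SA[8]=2  'aabbabaaabaaaabaabbabaaababa'
  #9 SA[9]=17  'aabbabaaababa'
  #10 SA[10]=27  'aba'
  #11 SA[11]=10  'abaaaabaabbabaaababa'
  #12 SA[12]=6  'abaaabaaaabaabbabaaababa'
  #13 SA[13]=21  'abaaababa'
  #14 SA[14]=15  'abaabbabaaababa'
  #15 SA[15]=25  'ababa'
  #16 SA[16]=3  'abbabaaabaaaabaabbabaaababa'
  #17 SA[17]=18  'abbabaaababa'
  #18 SA[18]=28  'ba'
  #19 SA[19]=11  'baaaabaabbabaaababa'
  #20 SA[20]=7  'baaabaaaabaabbabaaababa'
  #21 SA[21]=22  'baaababa'
  #22 SA[22]=1  'baabbabaaabaaaabaabbabaaababa'
  #23 SA[23]=16  'baabbabaaababa'
  #24 SA[24]=26  'baba'
  #25 SA[25]=5  'babaaabaaaabaabbabaaababa'
  #26 SA[26]=20  'babaaababa'
  #27 SA[27]=0  'bbaabbabaaabaaaabaabbabaaababa'
  #28 SA[28]=4  'bbabaaabaaaabaabbabaaababa'
  #29 SA[29]=19  'bbabaaababa'

SA = [29, 12, 8, 13, 23, 9, 14, 24, 2, 17, 27, 10, 6, 21, 15, 25, 3, 18, 28, 11, 7, 22, 1, 16, 26, 5, 20, 0, 4, 19]
rank  pair      lcp
   1  s[29:],s[12:]  1  'a'
   2  s[12:],s[8:]  3  'aaa'
   3  s[8:],s[13:]  6  'aaabaa'
   4  s[13:],s[23:]  5  'aaaba'
   5  s[23:],s[9:]  2  'aa'
   6  s[9:],s[14:]  5  'aabaa'
   7  s[14:],s[24:]  4  'aaba'
   8  s[24:],s[2:]  3  'aab'
   9  s[2:],s[17:]  11  'aabbabaaaba'
  10  s[17:],s[27:]  1  'a'
  11  s[27:],s[10:]  3  'aba'
  12  s[10:],s[6:]  5  'abaaa'
  13  s[6:],s[21:]  7  'abaaaba'
  14  s[21:],s[15:]  4  'abaa'
  15  s[15:],s[25:]  3  'aba'
  16  s[25:],s[3:]  2  'ab'
  17  s[3:],s[18:]  10  'abbabaaaba'
  18  s[18:],s[28:]  0  ''
  19  s[28:],s[11:]  2  'ba'
  20  s[11:],s[7:]  4  'baaa'
  21  s[7:],s[22:]  6  'baaaba'
  22  s[22:],s[1:]  3  'baa'
  23  s[1:],s[16:]  12  'baabbabaaaba'
  24  s[16:],s[26:]  2  'ba'
  25  s[26:],s[5:]  4  'baba'
  26  s[5:],s[20:]  8  'babaaaba'
  27  s[20:],s[0:]  1  'b'
  28  s[0:],s[4:]  3  'bba'
  29  s[4:],s[19:]  9  'bbabaaaba'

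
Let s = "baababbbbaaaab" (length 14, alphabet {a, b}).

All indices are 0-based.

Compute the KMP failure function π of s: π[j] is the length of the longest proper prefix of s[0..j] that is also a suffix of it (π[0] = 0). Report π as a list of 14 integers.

[0, 0, 0, 1, 2, 1, 1, 1, 1, 2, 3, 0, 0, 1]

π[0] = 0
j=1 s[j]='a': π[1]=0 (border '')
j=2 s[j]='a': π[2]=0 (border '')
j=3 s[j]='b': π[3]=1 (border 'b')
j=4 s[j]='a': π[4]=2 (border 'ba')
j=5 s[j]='b': k: 2→0; π[5]=1 (border 'b')
j=6 s[j]='b': k: 1→0; π[6]=1 (border 'b')
j=7 s[j]='b': k: 1→0; π[7]=1 (border 'b')
j=8 s[j]='b': k: 1→0; π[8]=1 (border 'b')
j=9 s[j]='a': π[9]=2 (border 'ba')
j=10 s[j]='a': π[10]=3 (border 'baa')
j=11 s[j]='a': k: 3→0; π[11]=0 (border '')
j=12 s[j]='a': π[12]=0 (border '')
j=13 s[j]='b': π[13]=1 (border 'b')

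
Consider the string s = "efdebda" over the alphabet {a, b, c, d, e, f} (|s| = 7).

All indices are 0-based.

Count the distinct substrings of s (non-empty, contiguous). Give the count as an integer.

rank→(start, suffix):
  0 → (6, 'a')
  1 → (4, 'bda')
  2 → (5, 'da')
  3 → (2, 'debda')
  4 → (3, 'ebda')
  5 → (0, 'efdebda')
  6 → (1, 'fdebda')

SA = [6, 4, 5, 2, 3, 0, 1]
i: (SA[i-1],SA[i]) lcp shared
  1: (6,4) 0 ''
  2: (4,5) 0 ''
  3: (5,2) 1 'd'
  4: (2,3) 0 ''
  5: (3,0) 1 'e'
  6: (0,1) 0 ''

n(n+1)/2 = 7·8/2 = 28
Σ LCP = 0 + 0 + 0 + 1 + 0 + 1 + 0 = 2
distinct = 28 − 2 = 26

26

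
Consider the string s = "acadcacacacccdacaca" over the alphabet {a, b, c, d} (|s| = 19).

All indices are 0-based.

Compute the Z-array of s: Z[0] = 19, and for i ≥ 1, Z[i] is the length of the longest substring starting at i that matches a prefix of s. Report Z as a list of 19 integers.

Z[0]=19
i=1: i≥r, start 0; Z[1]=0
i=2: i≥r, start 0; Z[2]=1 extend→box=[2,3)
i=3: i≥r, start 0; Z[3]=0
i=4: i≥r, start 0; Z[4]=0
i=5: i≥r, start 0; Z[5]=3 extend→box=[5,8)
i=6: min(r-i=2, Z[1]=0)=0; Z[6]=0
i=7: min(r-i=1, Z[2]=1)=1; Z[7]=3 extend→box=[7,10)
i=8: min(r-i=2, Z[1]=0)=0; Z[8]=0
i=9: min(r-i=1, Z[2]=1)=1; Z[9]=2 extend→box=[9,11)
i=10: min(r-i=1, Z[1]=0)=0; Z[10]=0
i=11: i≥r, start 0; Z[11]=0
i=12: i≥r, start 0; Z[12]=0
i=13: i≥r, start 0; Z[13]=0
i=14: i≥r, start 0; Z[14]=3 extend→box=[14,17)
i=15: min(r-i=2, Z[1]=0)=0; Z[15]=0
i=16: min(r-i=1, Z[2]=1)=1; Z[16]=3 extend→box=[16,19)
i=17: min(r-i=2, Z[1]=0)=0; Z[17]=0
i=18: min(r-i=1, Z[2]=1)=1; Z[18]=1

[19, 0, 1, 0, 0, 3, 0, 3, 0, 2, 0, 0, 0, 0, 3, 0, 3, 0, 1]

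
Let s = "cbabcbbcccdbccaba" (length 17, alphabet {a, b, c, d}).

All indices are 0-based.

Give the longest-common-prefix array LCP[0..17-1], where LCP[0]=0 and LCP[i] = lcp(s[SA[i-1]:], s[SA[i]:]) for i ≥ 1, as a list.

[0, 1, 2, 0, 2, 1, 1, 2, 3, 0, 1, 2, 1, 2, 2, 1, 0]

sorted suffixes:
  #0 SA[0]=16  'a'
  #1 SA[1]=14  'aba'
  #2 SA[2]=2  'abcbbcccdbccaba'
  #3 SA[3]=15  'ba'
  #4 SA[4]=1  'babcbbcccdbccaba'
  #5 SA[5]=5  'bbcccdbccaba'
  #6 SA[6]=3  'bcbbcccdbccaba'
  #7 SA[7]=11  'bccaba'
  #8 SA[8]=6  'bcccdbccaba'
  #9 SA[9]=13  'caba'
  #10 SA[10]=0  'cbabcbbcccdbccaba'
  #11 SA[11]=4  'cbbcccdbccaba'
  #12 SA[12]=12  'ccaba'
  #13 SA[13]=7  'cccdbccaba'
  #14 SA[14]=8  'ccdbccaba'
  #15 SA[15]=9  'cdbccaba'
  #16 SA[16]=10  'dbccaba'

SA = [16, 14, 2, 15, 1, 5, 3, 11, 6, 13, 0, 4, 12, 7, 8, 9, 10]
[i] adj suffixes → lcp
  [1] 16/14 → 1 ('a')
  [2] 14/2 → 2 ('ab')
  [3] 2/15 → 0 ('')
  [4] 15/1 → 2 ('ba')
  [5] 1/5 → 1 ('b')
  [6] 5/3 → 1 ('b')
  [7] 3/11 → 2 ('bc')
  [8] 11/6 → 3 ('bcc')
  [9] 6/13 → 0 ('')
  [10] 13/0 → 1 ('c')
  [11] 0/4 → 2 ('cb')
  [12] 4/12 → 1 ('c')
  [13] 12/7 → 2 ('cc')
  [14] 7/8 → 2 ('cc')
  [15] 8/9 → 1 ('c')
  [16] 9/10 → 0 ('')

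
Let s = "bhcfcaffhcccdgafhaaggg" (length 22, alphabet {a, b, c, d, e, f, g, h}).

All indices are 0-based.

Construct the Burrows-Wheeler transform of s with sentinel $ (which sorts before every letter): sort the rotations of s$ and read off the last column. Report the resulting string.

ghcga$fhcchccaafgdgaffb

rank  rotation                 last
    0  $bhcfcaffhcccdgafhaaggg  g
    1  aaggg$bhcfcaffhcccdgafh  h
    2  affhcccdgafhaaggg$bhcfc  c
    3  afhaaggg$bhcfcaffhcccdg  g
    4  aggg$bhcfcaffhcccdgafha  a
    5  bhcfcaffhcccdgafhaaggg$  $
    6  caffhcccdgafhaaggg$bhcf  f
    7  cccdgafhaaggg$bhcfcaffh  h
    8  ccdgafhaaggg$bhcfcaffhc  c
    9  cdgafhaaggg$bhcfcaffhcc  c
   10  cfcaffhcccdgafhaaggg$bh  h
   11  dgafhaaggg$bhcfcaffhccc  c
   12  fcaffhcccdgafhaaggg$bhc  c
   13  ffhcccdgafhaaggg$bhcfca  a
   14  fhaaggg$bhcfcaffhcccdga  a
   15  fhcccdgafhaaggg$bhcfcaf  f
   16  g$bhcfcaffhcccdgafhaagg  g
   17  gafhaaggg$bhcfcaffhcccd  d
   18  gg$bhcfcaffhcccdgafhaag  g
   19  ggg$bhcfcaffhcccdgafhaa  a
   20  haaggg$bhcfcaffhcccdgaf  f
   21  hcccdgafhaaggg$bhcfcaff  f
   22  hcfcaffhcccdgafhaaggg$b  b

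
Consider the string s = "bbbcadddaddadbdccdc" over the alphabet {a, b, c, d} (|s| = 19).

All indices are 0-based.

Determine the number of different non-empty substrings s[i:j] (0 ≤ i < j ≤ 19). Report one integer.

rank | idx | suffix
   0 |  11 | adbdccdc
   1 |   8 | addadbdccdc
   2 |   4 | adddaddadbdccdc
   3 |   0 | bbbcadddaddadbdccdc
   4 |   1 | bbcadddaddadbdccdc
   5 |   2 | bcadddaddadbdccdc
   6 |  13 | bdccdc
   7 |  18 | c
   8 |   3 | cadddaddadbdccdc
   9 |  15 | ccdc
  10 |  16 | cdc
  11 |  10 | dadbdccdc
  12 |   7 | daddadbdccdc
  13 |  12 | dbdccdc
  14 |  17 | dc
  15 |  14 | dccdc
  16 |   9 | ddadbdccdc
  17 |   6 | ddaddadbdccdc
  18 |   5 | dddaddadbdccdc

SA = [11, 8, 4, 0, 1, 2, 13, 18, 3, 15, 16, 10, 7, 12, 17, 14, 9, 6, 5]
i: (SA[i-1],SA[i]) lcp shared
  1: (11,8) 2 'ad'
  2: (8,4) 3 'add'
  3: (4,0) 0 ''
  4: (0,1) 2 'bb'
  5: (1,2) 1 'b'
  6: (2,13) 1 'b'
  7: (13,18) 0 ''
  8: (18,3) 1 'c'
  9: (3,15) 1 'c'
  10: (15,16) 1 'c'
  11: (16,10) 0 ''
  12: (10,7) 3 'dad'
  13: (7,12) 1 'd'
  14: (12,17) 1 'd'
  15: (17,14) 2 'dc'
  16: (14,9) 1 'd'
  17: (9,6) 4 'ddad'
  18: (6,5) 2 'dd'

n(n+1)/2 = 19·20/2 = 190
Σ LCP = 0 + 2 + 3 + 0 + 2 + 1 + 1 + 0 + 1 + 1 + 1 + 0 + 3 + 1 + 1 + 2 + 1 + 4 + 2 = 26
distinct = 190 − 26 = 164

164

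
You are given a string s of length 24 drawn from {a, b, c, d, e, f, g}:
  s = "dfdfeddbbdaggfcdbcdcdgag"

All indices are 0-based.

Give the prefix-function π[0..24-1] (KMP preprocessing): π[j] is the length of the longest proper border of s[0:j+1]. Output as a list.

[0, 0, 1, 2, 0, 1, 1, 0, 0, 1, 0, 0, 0, 0, 0, 1, 0, 0, 1, 0, 1, 0, 0, 0]

π[0] = 0
j=1 s[j]='f': π[1]=0 (border '')
j=2 s[j]='d': π[2]=1 (border 'd')
j=3 s[j]='f': π[3]=2 (border 'df')
j=4 s[j]='e': k: 2→0; π[4]=0 (border '')
j=5 s[j]='d': π[5]=1 (border 'd')
j=6 s[j]='d': k: 1→0; π[6]=1 (border 'd')
j=7 s[j]='b': k: 1→0; π[7]=0 (border '')
j=8 s[j]='b': π[8]=0 (border '')
j=9 s[j]='d': π[9]=1 (border 'd')
j=10 s[j]='a': k: 1→0; π[10]=0 (border '')
j=11 s[j]='g': π[11]=0 (border '')
j=12 s[j]='g': π[12]=0 (border '')
j=13 s[j]='f': π[13]=0 (border '')
j=14 s[j]='c': π[14]=0 (border '')
j=15 s[j]='d': π[15]=1 (border 'd')
j=16 s[j]='b': k: 1→0; π[16]=0 (border '')
j=17 s[j]='c': π[17]=0 (border '')
j=18 s[j]='d': π[18]=1 (border 'd')
j=19 s[j]='c': k: 1→0; π[19]=0 (border '')
j=20 s[j]='d': π[20]=1 (border 'd')
j=21 s[j]='g': k: 1→0; π[21]=0 (border '')
j=22 s[j]='a': π[22]=0 (border '')
j=23 s[j]='g': π[23]=0 (border '')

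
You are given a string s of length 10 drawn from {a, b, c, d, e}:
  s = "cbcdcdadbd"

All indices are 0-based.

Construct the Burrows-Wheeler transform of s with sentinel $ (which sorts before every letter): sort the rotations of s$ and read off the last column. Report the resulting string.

rank  rotation     last
    0  $cbcdcdadbd  d
    1  adbd$cbcdcd  d
    2  bcdcdadbd$c  c
    3  bd$cbcdcdad  d
    4  cbcdcdadbd$  $
    5  cdadbd$cbcd  d
    6  cdcdadbd$cb  b
    7  d$cbcdcdadb  b
    8  dadbd$cbcdc  c
    9  dbd$cbcdcda  a
   10  dcdadbd$cbc  c

ddcd$dbbcac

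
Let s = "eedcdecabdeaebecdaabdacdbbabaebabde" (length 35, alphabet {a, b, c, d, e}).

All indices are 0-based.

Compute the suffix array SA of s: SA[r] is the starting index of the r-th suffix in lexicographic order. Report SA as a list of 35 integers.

[17, 26, 18, 31, 7, 21, 28, 11, 25, 30, 27, 24, 19, 32, 8, 13, 6, 15, 22, 3, 16, 20, 23, 2, 33, 9, 4, 34, 10, 29, 12, 5, 14, 1, 0]

rank | idx | suffix
   0 |  17 | aabdacdbbabaebabde
   1 |  26 | abaebabde
   2 |  18 | abdacdbbabaebabde
   3 |  31 | abde
   4 |   7 | abdeaebecdaabdacdbbabaebabde
   5 |  21 | acdbbabaebabde
   6 |  28 | aebabde
   7 |  11 | aebecdaabdacdbbabaebabde
   8 |  25 | babaebabde
   9 |  30 | babde
  10 |  27 | baebabde
  11 |  24 | bbabaebabde
  12 |  19 | bdacdbbabaebabde
  13 |  32 | bde
  14 |   8 | bdeaebecdaabdacdbbabaebabde
  15 |  13 | becdaabdacdbbabaebabde
  16 |   6 | cabdeaebecdaabdacdbbabaebabde
  17 |  15 | cdaabdacdbbabaebabde
  18 |  22 | cdbbabaebabde
  19 |   3 | cdecabdeaebecdaabdacdbbabaebabde
  20 |  16 | daabdacdbbabaebabde
  21 |  20 | dacdbbabaebabde
  22 |  23 | dbbabaebabde
  23 |   2 | dcdecabdeaebecdaabdacdbbabaebabde
  24 |  33 | de
  25 |   9 | deaebecdaabdacdbbabaebabde
  26 |   4 | decabdeaebecdaabdacdbbabaebabde
  27 |  34 | e
  28 |  10 | eaebecdaabdacdbbabaebabde
  29 |  29 | ebabde
  30 |  12 | ebecdaabdacdbbabaebabde
  31 |   5 | ecabdeaebecdaabdacdbbabaebabde
  32 |  14 | ecdaabdacdbbabaebabde
  33 |   1 | edcdecabdeaebecdaabdacdbbabaebabde
  34 |   0 | eedcdecabdeaebecdaabdacdbbabaebabde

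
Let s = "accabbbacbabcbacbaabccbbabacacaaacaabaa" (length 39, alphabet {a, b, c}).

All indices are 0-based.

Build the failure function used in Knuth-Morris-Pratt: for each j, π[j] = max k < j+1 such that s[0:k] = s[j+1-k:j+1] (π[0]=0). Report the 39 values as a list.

π[0] = 0
j=1 s[j]='c': π[1]=0 (border '')
j=2 s[j]='c': π[2]=0 (border '')
j=3 s[j]='a': π[3]=1 (border 'a')
j=4 s[j]='b': k: 1→0; π[4]=0 (border '')
j=5 s[j]='b': π[5]=0 (border '')
j=6 s[j]='b': π[6]=0 (border '')
j=7 s[j]='a': π[7]=1 (border 'a')
j=8 s[j]='c': π[8]=2 (border 'ac')
j=9 s[j]='b': k: 2→0; π[9]=0 (border '')
j=10 s[j]='a': π[10]=1 (border 'a')
j=11 s[j]='b': k: 1→0; π[11]=0 (border '')
j=12 s[j]='c': π[12]=0 (border '')
j=13 s[j]='b': π[13]=0 (border '')
j=14 s[j]='a': π[14]=1 (border 'a')
j=15 s[j]='c': π[15]=2 (border 'ac')
j=16 s[j]='b': k: 2→0; π[16]=0 (border '')
j=17 s[j]='a': π[17]=1 (border 'a')
j=18 s[j]='a': k: 1→0; π[18]=1 (border 'a')
j=19 s[j]='b': k: 1→0; π[19]=0 (border '')
j=20 s[j]='c': π[20]=0 (border '')
j=21 s[j]='c': π[21]=0 (border '')
j=22 s[j]='b': π[22]=0 (border '')
j=23 s[j]='b': π[23]=0 (border '')
j=24 s[j]='a': π[24]=1 (border 'a')
j=25 s[j]='b': k: 1→0; π[25]=0 (border '')
j=26 s[j]='a': π[26]=1 (border 'a')
j=27 s[j]='c': π[27]=2 (border 'ac')
j=28 s[j]='a': k: 2→0; π[28]=1 (border 'a')
j=29 s[j]='c': π[29]=2 (border 'ac')
j=30 s[j]='a': k: 2→0; π[30]=1 (border 'a')
j=31 s[j]='a': k: 1→0; π[31]=1 (border 'a')
j=32 s[j]='a': k: 1→0; π[32]=1 (border 'a')
j=33 s[j]='c': π[33]=2 (border 'ac')
j=34 s[j]='a': k: 2→0; π[34]=1 (border 'a')
j=35 s[j]='a': k: 1→0; π[35]=1 (border 'a')
j=36 s[j]='b': k: 1→0; π[36]=0 (border '')
j=37 s[j]='a': π[37]=1 (border 'a')
j=38 s[j]='a': k: 1→0; π[38]=1 (border 'a')

[0, 0, 0, 1, 0, 0, 0, 1, 2, 0, 1, 0, 0, 0, 1, 2, 0, 1, 1, 0, 0, 0, 0, 0, 1, 0, 1, 2, 1, 2, 1, 1, 1, 2, 1, 1, 0, 1, 1]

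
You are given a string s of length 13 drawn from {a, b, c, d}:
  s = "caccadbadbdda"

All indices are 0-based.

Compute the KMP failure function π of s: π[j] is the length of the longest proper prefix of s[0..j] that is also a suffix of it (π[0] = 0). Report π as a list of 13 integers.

[0, 0, 1, 1, 2, 0, 0, 0, 0, 0, 0, 0, 0]

π[0] = 0
j=1 s[j]='a': π[1]=0 (border '')
j=2 s[j]='c': π[2]=1 (border 'c')
j=3 s[j]='c': k: 1→0; π[3]=1 (border 'c')
j=4 s[j]='a': π[4]=2 (border 'ca')
j=5 s[j]='d': k: 2→0; π[5]=0 (border '')
j=6 s[j]='b': π[6]=0 (border '')
j=7 s[j]='a': π[7]=0 (border '')
j=8 s[j]='d': π[8]=0 (border '')
j=9 s[j]='b': π[9]=0 (border '')
j=10 s[j]='d': π[10]=0 (border '')
j=11 s[j]='d': π[11]=0 (border '')
j=12 s[j]='a': π[12]=0 (border '')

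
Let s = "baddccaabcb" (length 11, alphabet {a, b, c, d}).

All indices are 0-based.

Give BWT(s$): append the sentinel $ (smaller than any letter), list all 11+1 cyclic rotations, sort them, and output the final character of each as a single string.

bcabc$acbdda

rank  rotation      last
    0  $baddccaabcb  b
    1  aabcb$baddcc  c
    2  abcb$baddcca  a
    3  addccaabcb$b  b
    4  b$baddccaabc  c
    5  baddccaabcb$  $
    6  bcb$baddccaa  a
    7  caabcb$baddc  c
    8  cb$baddccaab  b
    9  ccaabcb$badd  d
   10  dccaabcb$bad  d
   11  ddccaabcb$ba  a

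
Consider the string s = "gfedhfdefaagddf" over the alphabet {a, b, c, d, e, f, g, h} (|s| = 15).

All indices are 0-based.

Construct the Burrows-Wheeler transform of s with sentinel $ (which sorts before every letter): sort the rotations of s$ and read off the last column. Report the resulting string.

rank  rotation          last
    0  $gfedhfdefaagddf  f
    1  aagddf$gfedhfdef  f
    2  agddf$gfedhfdefa  a
    3  ddf$gfedhfdefaag  g
    4  defaagddf$gfedhf  f
    5  df$gfedhfdefaagd  d
    6  dhfdefaagddf$gfe  e
    7  edhfdefaagddf$gf  f
    8  efaagddf$gfedhfd  d
    9  f$gfedhfdefaagdd  d
   10  faagddf$gfedhfde  e
   11  fdefaagddf$gfedh  h
   12  fedhfdefaagddf$g  g
   13  gddf$gfedhfdefaa  a
   14  gfedhfdefaagddf$  $
   15  hfdefaagddf$gfed  d

ffagfdefddehga$d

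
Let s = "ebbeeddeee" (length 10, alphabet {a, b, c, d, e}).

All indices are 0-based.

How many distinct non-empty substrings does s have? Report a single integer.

46

rank | idx | suffix
   0 |   1 | bbeeddeee
   1 |   2 | beeddeee
   2 |   5 | ddeee
   3 |   6 | deee
   4 |   9 | e
   5 |   0 | ebbeeddeee
   6 |   4 | eddeee
   7 |   8 | ee
   8 |   3 | eeddeee
   9 |   7 | eee

SA = [1, 2, 5, 6, 9, 0, 4, 8, 3, 7]
rank  pair      lcp
   1  s[1:],s[2:]  1  'b'
   2  s[2:],s[5:]  0  ''
   3  s[5:],s[6:]  1  'd'
   4  s[6:],s[9:]  0  ''
   5  s[9:],s[0:]  1  'e'
   6  s[0:],s[4:]  1  'e'
   7  s[4:],s[8:]  1  'e'
   8  s[8:],s[3:]  2  'ee'
   9  s[3:],s[7:]  2  'ee'

n(n+1)/2 = 10·11/2 = 55
Σ LCP = 0 + 1 + 0 + 1 + 0 + 1 + 1 + 1 + 2 + 2 = 9
distinct = 55 − 9 = 46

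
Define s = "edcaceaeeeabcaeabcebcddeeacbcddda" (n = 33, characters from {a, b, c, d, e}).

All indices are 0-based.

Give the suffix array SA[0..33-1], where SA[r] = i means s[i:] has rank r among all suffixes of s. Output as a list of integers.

rank | idx | suffix
   0 |  32 | a
   1 |  10 | abcaeabcebcddeeacbcddda
   2 |  15 | abcebcddeeacbcddda
   3 |  25 | acbcddda
   4 |   3 | aceaeeeabcaeabcebcddeeacbcddda
   5 |  13 | aeabcebcddeeacbcddda
   6 |   6 | aeeeabcaeabcebcddeeacbcddda
   7 |  11 | bcaeabcebcddeeacbcddda
   8 |  27 | bcddda
   9 |  19 | bcddeeacbcddda
  10 |  16 | bcebcddeeacbcddda
  11 |   2 | caceaeeeabcaeabcebcddeeacbcddda
  12 |  12 | caeabcebcddeeacbcddda
  13 |  26 | cbcddda
  14 |  28 | cddda
  15 |  20 | cddeeacbcddda
  16 |   4 | ceaeeeabcaeabcebcddeeacbcddda
  17 |  17 | cebcddeeacbcddda
  18 |  31 | da
  19 |   1 | dcaceaeeeabcaeabcebcddeeacbcddda
  20 |  30 | dda
  21 |  29 | ddda
  22 |  21 | ddeeacbcddda
  23 |  22 | deeacbcddda
  24 |   9 | eabcaeabcebcddeeacbcddda
  25 |  14 | eabcebcddeeacbcddda
  26 |  24 | eacbcddda
  27 |   5 | eaeeeabcaeabcebcddeeacbcddda
  28 |  18 | ebcddeeacbcddda
  29 |   0 | edcaceaeeeabcaeabcebcddeeacbcddda
  30 |   8 | eeabcaeabcebcddeeacbcddda
  31 |  23 | eeacbcddda
  32 |   7 | eeeabcaeabcebcddeeacbcddda

[32, 10, 15, 25, 3, 13, 6, 11, 27, 19, 16, 2, 12, 26, 28, 20, 4, 17, 31, 1, 30, 29, 21, 22, 9, 14, 24, 5, 18, 0, 8, 23, 7]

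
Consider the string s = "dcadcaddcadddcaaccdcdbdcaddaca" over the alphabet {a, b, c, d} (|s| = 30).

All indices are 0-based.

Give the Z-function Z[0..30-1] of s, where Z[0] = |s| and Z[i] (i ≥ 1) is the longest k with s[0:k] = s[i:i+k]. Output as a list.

[30, 0, 0, 4, 0, 0, 1, 4, 0, 0, 1, 1, 3, 0, 0, 0, 0, 0, 2, 0, 1, 0, 4, 0, 0, 1, 1, 0, 0, 0]

Z[0]=30
i=1: outside box; Z[1]=0
i=2: outside box; Z[2]=0
i=3: outside box; Z[3]=4 extend→box=[3,7)
i=4: min(r-i=3, Z[1]=0)=0; Z[4]=0
i=5: min(r-i=2, Z[2]=0)=0; Z[5]=0
i=6: min(r-i=1, Z[3]=4)=1; Z[6]=1
i=7: outside box; Z[7]=4 extend→box=[7,11)
i=8: min(r-i=3, Z[1]=0)=0; Z[8]=0
i=9: min(r-i=2, Z[2]=0)=0; Z[9]=0
i=10: min(r-i=1, Z[3]=4)=1; Z[10]=1
i=11: outside box; Z[11]=1 extend→box=[11,12)
i=12: outside box; Z[12]=3 extend→box=[12,15)
i=13: min(r-i=2, Z[1]=0)=0; Z[13]=0
i=14: min(r-i=1, Z[2]=0)=0; Z[14]=0
i=15: outside box; Z[15]=0
i=16: outside box; Z[16]=0
i=17: outside box; Z[17]=0
i=18: outside box; Z[18]=2 extend→box=[18,20)
i=19: min(r-i=1, Z[1]=0)=0; Z[19]=0
i=20: outside box; Z[20]=1 extend→box=[20,21)
i=21: outside box; Z[21]=0
i=22: outside box; Z[22]=4 extend→box=[22,26)
i=23: min(r-i=3, Z[1]=0)=0; Z[23]=0
i=24: min(r-i=2, Z[2]=0)=0; Z[24]=0
i=25: min(r-i=1, Z[3]=4)=1; Z[25]=1
i=26: outside box; Z[26]=1 extend→box=[26,27)
i=27: outside box; Z[27]=0
i=28: outside box; Z[28]=0
i=29: outside box; Z[29]=0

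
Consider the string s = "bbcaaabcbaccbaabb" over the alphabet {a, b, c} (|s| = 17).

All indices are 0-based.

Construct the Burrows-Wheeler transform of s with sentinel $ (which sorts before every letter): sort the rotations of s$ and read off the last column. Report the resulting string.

bcbaaabbcca$babcba

rank  rotation            last
    0  $bbcaaabcbaccbaabb  b
    1  aaabcbaccbaabb$bbc  c
    2  aabb$bbcaaabcbaccb  b
    3  aabcbaccbaabb$bbca  a
    4  abb$bbcaaabcbaccba  a
    5  abcbaccbaabb$bbcaa  a
    6  accbaabb$bbcaaabcb  b
    7  b$bbcaaabcbaccbaab  b
    8  baabb$bbcaaabcbacc  c
    9  baccbaabb$bbcaaabc  c
   10  bb$bbcaaabcbaccbaa  a
   11  bbcaaabcbaccbaabb$  $
   12  bcaaabcbaccbaabb$b  b
   13  bcbaccbaabb$bbcaaa  a
   14  caaabcbaccbaabb$bb  b
   15  cbaabb$bbcaaabcbac  c
   16  cbaccbaabb$bbcaaab  b
   17  ccbaabb$bbcaaabcba  a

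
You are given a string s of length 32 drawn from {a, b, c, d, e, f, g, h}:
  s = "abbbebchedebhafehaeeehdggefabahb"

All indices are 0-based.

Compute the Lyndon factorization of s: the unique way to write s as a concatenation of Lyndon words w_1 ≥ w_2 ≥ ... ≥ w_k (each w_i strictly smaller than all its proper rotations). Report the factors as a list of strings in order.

emit factor 1: 'abbbebchedebhafehaeeehdggef' (i=0, period=27)
emit factor 2: 'abahb' (i=27, period=5)

["abbbebchedebhafehaeeehdggef", "abahb"]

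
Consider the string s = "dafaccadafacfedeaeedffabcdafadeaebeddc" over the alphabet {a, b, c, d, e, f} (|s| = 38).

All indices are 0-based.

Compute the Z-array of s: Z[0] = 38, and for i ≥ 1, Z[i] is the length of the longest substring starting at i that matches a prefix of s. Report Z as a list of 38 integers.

Z[0]=38
i=1: outside box; Z[1]=0
i=2: outside box; Z[2]=0
i=3: outside box; Z[3]=0
i=4: outside box; Z[4]=0
i=5: outside box; Z[5]=0
i=6: outside box; Z[6]=0
i=7: outside box; Z[7]=5 grow→box=[7,12)
i=8: min(r-i=4, Z[1]=0)=0; Z[8]=0
i=9: min(r-i=3, Z[2]=0)=0; Z[9]=0
i=10: min(r-i=2, Z[3]=0)=0; Z[10]=0
i=11: min(r-i=1, Z[4]=0)=0; Z[11]=0
i=12: outside box; Z[12]=0
i=13: outside box; Z[13]=0
i=14: outside box; Z[14]=1 grow→box=[14,15)
i=15: outside box; Z[15]=0
i=16: outside box; Z[16]=0
i=17: outside box; Z[17]=0
i=18: outside box; Z[18]=0
i=19: outside box; Z[19]=1 grow→box=[19,20)
i=20: outside box; Z[20]=0
i=21: outside box; Z[21]=0
i=22: outside box; Z[22]=0
i=23: outside box; Z[23]=0
i=24: outside box; Z[24]=0
i=25: outside box; Z[25]=4 grow→box=[25,29)
i=26: min(r-i=3, Z[1]=0)=0; Z[26]=0
i=27: min(r-i=2, Z[2]=0)=0; Z[27]=0
i=28: min(r-i=1, Z[3]=0)=0; Z[28]=0
i=29: outside box; Z[29]=1 grow→box=[29,30)
i=30: outside box; Z[30]=0
i=31: outside box; Z[31]=0
i=32: outside box; Z[32]=0
i=33: outside box; Z[33]=0
i=34: outside box; Z[34]=0
i=35: outside box; Z[35]=1 grow→box=[35,36)
i=36: outside box; Z[36]=1 grow→box=[36,37)
i=37: outside box; Z[37]=0

[38, 0, 0, 0, 0, 0, 0, 5, 0, 0, 0, 0, 0, 0, 1, 0, 0, 0, 0, 1, 0, 0, 0, 0, 0, 4, 0, 0, 0, 1, 0, 0, 0, 0, 0, 1, 1, 0]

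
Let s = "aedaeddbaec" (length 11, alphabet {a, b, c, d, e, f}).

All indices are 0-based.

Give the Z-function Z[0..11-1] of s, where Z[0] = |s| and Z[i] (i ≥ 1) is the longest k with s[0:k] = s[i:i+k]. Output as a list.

Z[0]=11
i=1: outside box; Z[1]=0
i=2: outside box; Z[2]=0
i=3: outside box; Z[3]=3 scan→box=[3,6)
i=4: min(r-i=2, Z[1]=0)=0; Z[4]=0
i=5: min(r-i=1, Z[2]=0)=0; Z[5]=0
i=6: outside box; Z[6]=0
i=7: outside box; Z[7]=0
i=8: outside box; Z[8]=2 scan→box=[8,10)
i=9: min(r-i=1, Z[1]=0)=0; Z[9]=0
i=10: outside box; Z[10]=0

[11, 0, 0, 3, 0, 0, 0, 0, 2, 0, 0]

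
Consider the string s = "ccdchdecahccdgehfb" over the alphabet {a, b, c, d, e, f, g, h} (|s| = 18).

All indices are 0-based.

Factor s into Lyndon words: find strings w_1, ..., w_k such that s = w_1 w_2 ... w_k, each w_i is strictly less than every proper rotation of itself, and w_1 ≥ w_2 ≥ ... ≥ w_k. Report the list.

["ccdchde", "c", "ahccdgehfb"]

emit factor 1: 'ccdchde' (i=0, period=7)
emit factor 2: 'c' (i=7, period=1)
emit factor 3: 'ahccdgehfb' (i=8, period=10)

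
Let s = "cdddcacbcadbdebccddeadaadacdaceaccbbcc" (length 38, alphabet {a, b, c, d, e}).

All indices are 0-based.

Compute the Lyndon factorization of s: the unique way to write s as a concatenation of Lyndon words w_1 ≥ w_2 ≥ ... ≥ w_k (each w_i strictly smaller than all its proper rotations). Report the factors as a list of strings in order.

["cddd", "c", "acbcadbdebccddead", "aadacdaceaccbbcc"]

emit factor 1: 'cddd' (i=0, period=4)
emit factor 2: 'c' (i=4, period=1)
emit factor 3: 'acbcadbdebccddead' (i=5, period=17)
emit factor 4: 'aadacdaceaccbbcc' (i=22, period=16)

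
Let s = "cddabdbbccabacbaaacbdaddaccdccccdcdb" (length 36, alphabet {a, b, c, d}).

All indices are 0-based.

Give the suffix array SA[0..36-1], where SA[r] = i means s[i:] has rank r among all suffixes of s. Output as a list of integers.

sorted suffixes:
  #0 SA[0]=15  'aaacbdaddaccdccccdcdb'
  #1 SA[1]=16  'aacbdaddaccdccccdcdb'
  #2 SA[2]=10  'abacbaaacbdaddaccdccccdcdb'
  #3 SA[3]=3  'abdbbccabacbaaacbdaddaccdccccdcdb'
  #4 SA[4]=12  'acbaaacbdaddaccdccccdcdb'
  #5 SA[5]=17  'acbdaddaccdccccdcdb'
  #6 SA[6]=24  'accdccccdcdb'
  #7 SA[7]=21  'addaccdccccdcdb'
  #8 SA[8]=35  'b'
  #9 SA[9]=14  'baaacbdaddaccdccccdcdb'
  #10 SA[10]=11  'bacbaaacbdaddaccdccccdcdb'
  #11 SA[11]=6  'bbccabacbaaacbdaddaccdccccdcdb'
  #12 SA[12]=7  'bccabacbaaacbdaddaccdccccdcdb'
  #13 SA[13]=19  'bdaddaccdccccdcdb'
  #14 SA[14]=4  'bdbbccabacbaaacbdaddaccdccccdcdb'
  #15 SA[15]=9  'cabacbaaacbdaddaccdccccdcdb'
  #16 SA[16]=13  'cbaaacbdaddaccdccccdcdb'
  #17 SA[17]=18  'cbdaddaccdccccdcdb'
  #18 SA[18]=8  'ccabacbaaacbdaddaccdccccdcdb'
  #19 SA[19]=28  'ccccdcdb'
  #20 SA[20]=29  'cccdcdb'
  #21 SA[21]=25  'ccdccccdcdb'
  #22 SA[22]=30  'ccdcdb'
  #23 SA[23]=33  'cdb'
  #24 SA[24]=26  'cdccccdcdb'
  #25 SA[25]=31  'cdcdb'
  #26 SA[26]=0  'cddabdbbccabacbaaacbdaddaccdccccdcdb'
  #27 SA[27]=2  'dabdbbccabacbaaacbdaddaccdccccdcdb'
  #28 SA[28]=23  'daccdccccdcdb'
  #29 SA[29]=20  'daddaccdccccdcdb'
  #30 SA[30]=34  'db'
  #31 SA[31]=5  'dbbccabacbaaacbdaddaccdccccdcdb'
  #32 SA[32]=27  'dccccdcdb'
  #33 SA[33]=32  'dcdb'
  #34 SA[34]=1  'ddabdbbccabacbaaacbdaddaccdccccdcdb'
  #35 SA[35]=22  'ddaccdccccdcdb'

[15, 16, 10, 3, 12, 17, 24, 21, 35, 14, 11, 6, 7, 19, 4, 9, 13, 18, 8, 28, 29, 25, 30, 33, 26, 31, 0, 2, 23, 20, 34, 5, 27, 32, 1, 22]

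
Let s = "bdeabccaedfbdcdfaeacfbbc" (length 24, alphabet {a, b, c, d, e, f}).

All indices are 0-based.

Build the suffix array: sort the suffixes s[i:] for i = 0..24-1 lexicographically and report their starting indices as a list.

rank→(start, suffix):
  0 → (3, 'abccaedfbdcdfaeacfbbc')
  1 → (18, 'acfbbc')
  2 → (16, 'aeacfbbc')
  3 → (7, 'aedfbdcdfaeacfbbc')
  4 → (21, 'bbc')
  5 → (22, 'bc')
  6 → (4, 'bccaedfbdcdfaeacfbbc')
  7 → (11, 'bdcdfaeacfbbc')
  8 → (0, 'bdeabccaedfbdcdfaeacfbbc')
  9 → (23, 'c')
  10 → (6, 'caedfbdcdfaeacfbbc')
  11 → (5, 'ccaedfbdcdfaeacfbbc')
  12 → (13, 'cdfaeacfbbc')
  13 → (19, 'cfbbc')
  14 → (12, 'dcdfaeacfbbc')
  15 → (1, 'deabccaedfbdcdfaeacfbbc')
  16 → (14, 'dfaeacfbbc')
  17 → (9, 'dfbdcdfaeacfbbc')
  18 → (2, 'eabccaedfbdcdfaeacfbbc')
  19 → (17, 'eacfbbc')
  20 → (8, 'edfbdcdfaeacfbbc')
  21 → (15, 'faeacfbbc')
  22 → (20, 'fbbc')
  23 → (10, 'fbdcdfaeacfbbc')

[3, 18, 16, 7, 21, 22, 4, 11, 0, 23, 6, 5, 13, 19, 12, 1, 14, 9, 2, 17, 8, 15, 20, 10]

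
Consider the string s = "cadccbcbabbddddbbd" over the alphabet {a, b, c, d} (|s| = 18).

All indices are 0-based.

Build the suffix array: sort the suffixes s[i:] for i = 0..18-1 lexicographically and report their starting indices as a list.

[8, 1, 7, 15, 9, 5, 16, 10, 0, 6, 4, 3, 17, 14, 2, 13, 12, 11]

sorted suffixes:
  #0 SA[0]=8  'abbddddbbd'
  #1 SA[1]=1  'adccbcbabbddddbbd'
  #2 SA[2]=7  'babbddddbbd'
  #3 SA[3]=15  'bbd'
  #4 SA[4]=9  'bbddddbbd'
  #5 SA[5]=5  'bcbabbddddbbd'
  #6 SA[6]=16  'bd'
  #7 SA[7]=10  'bddddbbd'
  #8 SA[8]=0  'cadccbcbabbddddbbd'
  #9 SA[9]=6  'cbabbddddbbd'
  #10 SA[10]=4  'cbcbabbddddbbd'
  #11 SA[11]=3  'ccbcbabbddddbbd'
  #12 SA[12]=17  'd'
  #13 SA[13]=14  'dbbd'
  #14 SA[14]=2  'dccbcbabbddddbbd'
  #15 SA[15]=13  'ddbbd'
  #16 SA[16]=12  'dddbbd'
  #17 SA[17]=11  'ddddbbd'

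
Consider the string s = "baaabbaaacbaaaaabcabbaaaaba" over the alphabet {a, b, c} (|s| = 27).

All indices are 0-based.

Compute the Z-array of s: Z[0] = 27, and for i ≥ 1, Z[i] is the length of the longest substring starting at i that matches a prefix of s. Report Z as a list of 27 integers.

[27, 0, 0, 0, 1, 4, 0, 0, 0, 0, 4, 0, 0, 0, 0, 0, 1, 0, 0, 1, 4, 0, 0, 0, 0, 2, 0]

Z[0]=27
i=1: i≥r, start 0; Z[1]=0
i=2: i≥r, start 0; Z[2]=0
i=3: i≥r, start 0; Z[3]=0
i=4: i≥r, start 0; Z[4]=1 scan→box=[4,5)
i=5: i≥r, start 0; Z[5]=4 scan→box=[5,9)
i=6: min(r-i=3, Z[1]=0)=0; Z[6]=0
i=7: min(r-i=2, Z[2]=0)=0; Z[7]=0
i=8: min(r-i=1, Z[3]=0)=0; Z[8]=0
i=9: i≥r, start 0; Z[9]=0
i=10: i≥r, start 0; Z[10]=4 scan→box=[10,14)
i=11: min(r-i=3, Z[1]=0)=0; Z[11]=0
i=12: min(r-i=2, Z[2]=0)=0; Z[12]=0
i=13: min(r-i=1, Z[3]=0)=0; Z[13]=0
i=14: i≥r, start 0; Z[14]=0
i=15: i≥r, start 0; Z[15]=0
i=16: i≥r, start 0; Z[16]=1 scan→box=[16,17)
i=17: i≥r, start 0; Z[17]=0
i=18: i≥r, start 0; Z[18]=0
i=19: i≥r, start 0; Z[19]=1 scan→box=[19,20)
i=20: i≥r, start 0; Z[20]=4 scan→box=[20,24)
i=21: min(r-i=3, Z[1]=0)=0; Z[21]=0
i=22: min(r-i=2, Z[2]=0)=0; Z[22]=0
i=23: min(r-i=1, Z[3]=0)=0; Z[23]=0
i=24: i≥r, start 0; Z[24]=0
i=25: i≥r, start 0; Z[25]=2 scan→box=[25,27)
i=26: min(r-i=1, Z[1]=0)=0; Z[26]=0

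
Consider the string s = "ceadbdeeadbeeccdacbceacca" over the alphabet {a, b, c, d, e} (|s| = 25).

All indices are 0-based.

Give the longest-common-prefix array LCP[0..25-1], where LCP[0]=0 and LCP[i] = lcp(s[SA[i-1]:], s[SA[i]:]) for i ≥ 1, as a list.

[0, 1, 2, 1, 3, 0, 1, 1, 0, 1, 1, 2, 1, 1, 3, 0, 1, 2, 1, 0, 2, 4, 1, 1, 2]

rank→(start, suffix):
  0 → (24, 'a')
  1 → (16, 'acbceacca')
  2 → (21, 'acca')
  3 → (2, 'adbdeeadbeeccdacbceacca')
  4 → (8, 'adbeeccdacbceacca')
  5 → (18, 'bceacca')
  6 → (4, 'bdeeadbeeccdacbceacca')
  7 → (10, 'beeccdacbceacca')
  8 → (23, 'ca')
  9 → (17, 'cbceacca')
  10 → (22, 'cca')
  11 → (13, 'ccdacbceacca')
  12 → (14, 'cdacbceacca')
  13 → (19, 'ceacca')
  14 → (0, 'ceadbdeeadbeeccdacbceacca')
  15 → (15, 'dacbceacca')
  16 → (3, 'dbdeeadbeeccdacbceacca')
  17 → (9, 'dbeeccdacbceacca')
  18 → (5, 'deeadbeeccdacbceacca')
  19 → (20, 'eacca')
  20 → (1, 'eadbdeeadbeeccdacbceacca')
  21 → (7, 'eadbeeccdacbceacca')
  22 → (12, 'eccdacbceacca')
  23 → (6, 'eeadbeeccdacbceacca')
  24 → (11, 'eeccdacbceacca')

SA = [24, 16, 21, 2, 8, 18, 4, 10, 23, 17, 22, 13, 14, 19, 0, 15, 3, 9, 5, 20, 1, 7, 12, 6, 11]
[i] adj suffixes → lcp
  [1] 24/16 → 1 ('a')
  [2] 16/21 → 2 ('ac')
  [3] 21/2 → 1 ('a')
  [4] 2/8 → 3 ('adb')
  [5] 8/18 → 0 ('')
  [6] 18/4 → 1 ('b')
  [7] 4/10 → 1 ('b')
  [8] 10/23 → 0 ('')
  [9] 23/17 → 1 ('c')
  [10] 17/22 → 1 ('c')
  [11] 22/13 → 2 ('cc')
  [12] 13/14 → 1 ('c')
  [13] 14/19 → 1 ('c')
  [14] 19/0 → 3 ('cea')
  [15] 0/15 → 0 ('')
  [16] 15/3 → 1 ('d')
  [17] 3/9 → 2 ('db')
  [18] 9/5 → 1 ('d')
  [19] 5/20 → 0 ('')
  [20] 20/1 → 2 ('ea')
  [21] 1/7 → 4 ('eadb')
  [22] 7/12 → 1 ('e')
  [23] 12/6 → 1 ('e')
  [24] 6/11 → 2 ('ee')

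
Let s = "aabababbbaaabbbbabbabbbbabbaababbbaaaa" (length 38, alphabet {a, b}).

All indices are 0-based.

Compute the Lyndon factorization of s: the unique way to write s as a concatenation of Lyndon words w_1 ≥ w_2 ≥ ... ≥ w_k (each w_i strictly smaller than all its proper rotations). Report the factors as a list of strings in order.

["aabababbb", "aaabbbbabbabbbbabbaababbb", "a", "a", "a", "a"]

emit factor 1: 'aabababbb' (i=0, period=9)
emit factor 2: 'aaabbbbabbabbbbabbaababbb' (i=9, period=25)
emit factor 3: 'a' (i=34, period=1)
emit factor 4: 'a' (i=35, period=1)
emit factor 5: 'a' (i=36, period=1)
emit factor 6: 'a' (i=37, period=1)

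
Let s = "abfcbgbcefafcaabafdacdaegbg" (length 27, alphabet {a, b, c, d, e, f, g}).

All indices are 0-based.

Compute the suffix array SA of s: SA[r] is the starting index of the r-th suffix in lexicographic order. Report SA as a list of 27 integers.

rank→(start, suffix):
  0 → (13, 'aabafdacdaegbg')
  1 → (14, 'abafdacdaegbg')
  2 → (0, 'abfcbgbcefafcaabafdacdaegbg')
  3 → (19, 'acdaegbg')
  4 → (22, 'aegbg')
  5 → (10, 'afcaabafdacdaegbg')
  6 → (16, 'afdacdaegbg')
  7 → (15, 'bafdacdaegbg')
  8 → (6, 'bcefafcaabafdacdaegbg')
  9 → (1, 'bfcbgbcefafcaabafdacdaegbg')
  10 → (25, 'bg')
  11 → (4, 'bgbcefafcaabafdacdaegbg')
  12 → (12, 'caabafdacdaegbg')
  13 → (3, 'cbgbcefafcaabafdacdaegbg')
  14 → (20, 'cdaegbg')
  15 → (7, 'cefafcaabafdacdaegbg')
  16 → (18, 'dacdaegbg')
  17 → (21, 'daegbg')
  18 → (8, 'efafcaabafdacdaegbg')
  19 → (23, 'egbg')
  20 → (9, 'fafcaabafdacdaegbg')
  21 → (11, 'fcaabafdacdaegbg')
  22 → (2, 'fcbgbcefafcaabafdacdaegbg')
  23 → (17, 'fdacdaegbg')
  24 → (26, 'g')
  25 → (5, 'gbcefafcaabafdacdaegbg')
  26 → (24, 'gbg')

[13, 14, 0, 19, 22, 10, 16, 15, 6, 1, 25, 4, 12, 3, 20, 7, 18, 21, 8, 23, 9, 11, 2, 17, 26, 5, 24]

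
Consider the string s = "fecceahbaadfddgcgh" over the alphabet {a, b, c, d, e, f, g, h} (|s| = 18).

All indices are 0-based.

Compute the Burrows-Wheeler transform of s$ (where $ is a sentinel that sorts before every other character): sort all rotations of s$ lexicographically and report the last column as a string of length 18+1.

rank  rotation             last
    0  $fecceahbaadfddgcgh  h
    1  aadfddgcgh$fecceahb  b
    2  adfddgcgh$fecceahba  a
    3  ahbaadfddgcgh$fecce  e
    4  baadfddgcgh$fecceah  h
    5  cceahbaadfddgcgh$fe  e
    6  ceahbaadfddgcgh$fec  c
    7  cgh$fecceahbaadfddg  g
    8  ddgcgh$fecceahbaadf  f
    9  dfddgcgh$fecceahbaa  a
   10  dgcgh$fecceahbaadfd  d
   11  eahbaadfddgcgh$fecc  c
   12  ecceahbaadfddgcgh$f  f
   13  fddgcgh$fecceahbaad  d
   14  fecceahbaadfddgcgh$  $
   15  gcgh$fecceahbaadfdd  d
   16  gh$fecceahbaadfddgc  c
   17  h$fecceahbaadfddgcg  g
   18  hbaadfddgcgh$feccea  a

hbaehecgfadcfd$dcga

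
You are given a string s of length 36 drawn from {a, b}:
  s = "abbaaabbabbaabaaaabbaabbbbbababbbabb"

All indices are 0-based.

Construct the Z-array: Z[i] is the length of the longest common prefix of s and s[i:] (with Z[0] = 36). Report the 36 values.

[36, 0, 0, 1, 1, 4, 0, 0, 5, 0, 0, 1, 2, 0, 1, 1, 1, 5, 0, 0, 1, 3, 0, 0, 0, 0, 0, 2, 0, 3, 0, 0, 0, 3, 0, 0]

Z[0]=36
i=1: fresh scan; Z[1]=0
i=2: fresh scan; Z[2]=0
i=3: fresh scan; Z[3]=1 scan→box=[3,4)
i=4: fresh scan; Z[4]=1 scan→box=[4,5)
i=5: fresh scan; Z[5]=4 scan→box=[5,9)
i=6: min(r-i=3, Z[1]=0)=0; Z[6]=0
i=7: min(r-i=2, Z[2]=0)=0; Z[7]=0
i=8: min(r-i=1, Z[3]=1)=1; Z[8]=5 scan→box=[8,13)
i=9: min(r-i=4, Z[1]=0)=0; Z[9]=0
i=10: min(r-i=3, Z[2]=0)=0; Z[10]=0
i=11: min(r-i=2, Z[3]=1)=1; Z[11]=1
i=12: min(r-i=1, Z[4]=1)=1; Z[12]=2 scan→box=[12,14)
i=13: min(r-i=1, Z[1]=0)=0; Z[13]=0
i=14: fresh scan; Z[14]=1 scan→box=[14,15)
i=15: fresh scan; Z[15]=1 scan→box=[15,16)
i=16: fresh scan; Z[16]=1 scan→box=[16,17)
i=17: fresh scan; Z[17]=5 scan→box=[17,22)
i=18: min(r-i=4, Z[1]=0)=0; Z[18]=0
i=19: min(r-i=3, Z[2]=0)=0; Z[19]=0
i=20: min(r-i=2, Z[3]=1)=1; Z[20]=1
i=21: min(r-i=1, Z[4]=1)=1; Z[21]=3 scan→box=[21,24)
i=22: min(r-i=2, Z[1]=0)=0; Z[22]=0
i=23: min(r-i=1, Z[2]=0)=0; Z[23]=0
i=24: fresh scan; Z[24]=0
i=25: fresh scan; Z[25]=0
i=26: fresh scan; Z[26]=0
i=27: fresh scan; Z[27]=2 scan→box=[27,29)
i=28: min(r-i=1, Z[1]=0)=0; Z[28]=0
i=29: fresh scan; Z[29]=3 scan→box=[29,32)
i=30: min(r-i=2, Z[1]=0)=0; Z[30]=0
i=31: min(r-i=1, Z[2]=0)=0; Z[31]=0
i=32: fresh scan; Z[32]=0
i=33: fresh scan; Z[33]=3 scan→box=[33,36)
i=34: min(r-i=2, Z[1]=0)=0; Z[34]=0
i=35: min(r-i=1, Z[2]=0)=0; Z[35]=0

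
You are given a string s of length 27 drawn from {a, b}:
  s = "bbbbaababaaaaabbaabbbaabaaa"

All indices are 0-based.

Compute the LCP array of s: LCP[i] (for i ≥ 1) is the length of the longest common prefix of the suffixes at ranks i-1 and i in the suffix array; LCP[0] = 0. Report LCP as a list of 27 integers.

rank | idx | suffix
   0 |  26 | a
   1 |  25 | aa
   2 |  24 | aaa
   3 |   9 | aaaaabbaabbbaabaaa
   4 |  10 | aaaabbaabbbaabaaa
   5 |  11 | aaabbaabbbaabaaa
   6 |  21 | aabaaa
   7 |   4 | aababaaaaabbaabbbaabaaa
   8 |  12 | aabbaabbbaabaaa
   9 |  16 | aabbbaabaaa
  10 |  22 | abaaa
  11 |   7 | abaaaaabbaabbbaabaaa
  12 |   5 | ababaaaaabbaabbbaabaaa
  13 |  13 | abbaabbbaabaaa
  14 |  17 | abbbaabaaa
  15 |  23 | baaa
  16 |   8 | baaaaabbaabbbaabaaa
  17 |  20 | baabaaa
  18 |   3 | baababaaaaabbaabbbaabaaa
  19 |  15 | baabbbaabaaa
  20 |   6 | babaaaaabbaabbbaabaaa
  21 |  19 | bbaabaaa
  22 |   2 | bbaababaaaaabbaabbbaabaaa
  23 |  14 | bbaabbbaabaaa
  24 |  18 | bbbaabaaa
  25 |   1 | bbbaababaaaaabbaabbbaabaaa
  26 |   0 | bbbbaababaaaaabbaabbbaabaaa

SA = [26, 25, 24, 9, 10, 11, 21, 4, 12, 16, 22, 7, 5, 13, 17, 23, 8, 20, 3, 15, 6, 19, 2, 14, 18, 1, 0]
i: (SA[i-1],SA[i]) lcp shared
  1: (26,25) 1 'a'
  2: (25,24) 2 'aa'
  3: (24,9) 3 'aaa'
  4: (9,10) 4 'aaaa'
  5: (10,11) 3 'aaa'
  6: (11,21) 2 'aa'
  7: (21,4) 4 'aaba'
  8: (4,12) 3 'aab'
  9: (12,16) 4 'aabb'
  10: (16,22) 1 'a'
  11: (22,7) 5 'abaaa'
  12: (7,5) 3 'aba'
  13: (5,13) 2 'ab'
  14: (13,17) 3 'abb'
  15: (17,23) 0 ''
  16: (23,8) 4 'baaa'
  17: (8,20) 3 'baa'
  18: (20,3) 5 'baaba'
  19: (3,15) 4 'baab'
  20: (15,6) 2 'ba'
  21: (6,19) 1 'b'
  22: (19,2) 6 'bbaaba'
  23: (2,14) 5 'bbaab'
  24: (14,18) 2 'bb'
  25: (18,1) 7 'bbbaaba'
  26: (1,0) 3 'bbb'

[0, 1, 2, 3, 4, 3, 2, 4, 3, 4, 1, 5, 3, 2, 3, 0, 4, 3, 5, 4, 2, 1, 6, 5, 2, 7, 3]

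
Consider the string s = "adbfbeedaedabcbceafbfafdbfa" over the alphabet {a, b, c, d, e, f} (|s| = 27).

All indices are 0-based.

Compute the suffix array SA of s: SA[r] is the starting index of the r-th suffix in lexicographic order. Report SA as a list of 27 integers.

rank | idx | suffix
   0 |  26 | a
   1 |  11 | abcbceafbfafdbfa
   2 |   0 | adbfbeedaedabcbceafbfafdbfa
   3 |   8 | aedabcbceafbfafdbfa
   4 |  17 | afbfafdbfa
   5 |  21 | afdbfa
   6 |  12 | bcbceafbfafdbfa
   7 |  14 | bceafbfafdbfa
   8 |   4 | beedaedabcbceafbfafdbfa
   9 |  24 | bfa
  10 |  19 | bfafdbfa
  11 |   2 | bfbeedaedabcbceafbfafdbfa
  12 |  13 | cbceafbfafdbfa
  13 |  15 | ceafbfafdbfa
  14 |  10 | dabcbceafbfafdbfa
  15 |   7 | daedabcbceafbfafdbfa
  16 |  23 | dbfa
  17 |   1 | dbfbeedaedabcbceafbfafdbfa
  18 |  16 | eafbfafdbfa
  19 |   9 | edabcbceafbfafdbfa
  20 |   6 | edaedabcbceafbfafdbfa
  21 |   5 | eedaedabcbceafbfafdbfa
  22 |  25 | fa
  23 |  20 | fafdbfa
  24 |   3 | fbeedaedabcbceafbfafdbfa
  25 |  18 | fbfafdbfa
  26 |  22 | fdbfa

[26, 11, 0, 8, 17, 21, 12, 14, 4, 24, 19, 2, 13, 15, 10, 7, 23, 1, 16, 9, 6, 5, 25, 20, 3, 18, 22]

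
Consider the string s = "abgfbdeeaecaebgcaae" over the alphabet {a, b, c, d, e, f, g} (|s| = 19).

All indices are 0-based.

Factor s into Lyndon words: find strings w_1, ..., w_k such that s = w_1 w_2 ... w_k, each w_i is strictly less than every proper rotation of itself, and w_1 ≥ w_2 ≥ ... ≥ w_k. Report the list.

emit factor 1: 'abgfbdeeaecaebgc' (i=0, period=16)
emit factor 2: 'aae' (i=16, period=3)

["abgfbdeeaecaebgc", "aae"]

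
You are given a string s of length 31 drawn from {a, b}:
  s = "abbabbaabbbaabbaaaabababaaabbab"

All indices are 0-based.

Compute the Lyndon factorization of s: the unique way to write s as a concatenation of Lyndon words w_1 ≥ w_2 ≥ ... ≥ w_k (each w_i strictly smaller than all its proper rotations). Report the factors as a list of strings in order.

["abb", "abb", "aabbb", "aabb", "aaaabababaaabbab"]

emit factor 1: 'abb' (i=0, period=3)
emit factor 2: 'abb' (i=3, period=3)
emit factor 3: 'aabbb' (i=6, period=5)
emit factor 4: 'aabb' (i=11, period=4)
emit factor 5: 'aaaabababaaabbab' (i=15, period=16)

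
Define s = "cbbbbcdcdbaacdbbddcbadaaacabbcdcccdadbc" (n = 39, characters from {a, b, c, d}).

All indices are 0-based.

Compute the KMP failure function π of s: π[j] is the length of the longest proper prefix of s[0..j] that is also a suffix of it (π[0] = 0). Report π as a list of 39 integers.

[0, 0, 0, 0, 0, 1, 0, 1, 0, 0, 0, 0, 1, 0, 0, 0, 0, 0, 1, 2, 0, 0, 0, 0, 0, 1, 0, 0, 0, 1, 0, 1, 1, 1, 0, 0, 0, 0, 1]

π[0] = 0
j=1 s[j]='b': π[1]=0 (border '')
j=2 s[j]='b': π[2]=0 (border '')
j=3 s[j]='b': π[3]=0 (border '')
j=4 s[j]='b': π[4]=0 (border '')
j=5 s[j]='c': π[5]=1 (border 'c')
j=6 s[j]='d': k: 1→0; π[6]=0 (border '')
j=7 s[j]='c': π[7]=1 (border 'c')
j=8 s[j]='d': k: 1→0; π[8]=0 (border '')
j=9 s[j]='b': π[9]=0 (border '')
j=10 s[j]='a': π[10]=0 (border '')
j=11 s[j]='a': π[11]=0 (border '')
j=12 s[j]='c': π[12]=1 (border 'c')
j=13 s[j]='d': k: 1→0; π[13]=0 (border '')
j=14 s[j]='b': π[14]=0 (border '')
j=15 s[j]='b': π[15]=0 (border '')
j=16 s[j]='d': π[16]=0 (border '')
j=17 s[j]='d': π[17]=0 (border '')
j=18 s[j]='c': π[18]=1 (border 'c')
j=19 s[j]='b': π[19]=2 (border 'cb')
j=20 s[j]='a': k: 2→0; π[20]=0 (border '')
j=21 s[j]='d': π[21]=0 (border '')
j=22 s[j]='a': π[22]=0 (border '')
j=23 s[j]='a': π[23]=0 (border '')
j=24 s[j]='a': π[24]=0 (border '')
j=25 s[j]='c': π[25]=1 (border 'c')
j=26 s[j]='a': k: 1→0; π[26]=0 (border '')
j=27 s[j]='b': π[27]=0 (border '')
j=28 s[j]='b': π[28]=0 (border '')
j=29 s[j]='c': π[29]=1 (border 'c')
j=30 s[j]='d': k: 1→0; π[30]=0 (border '')
j=31 s[j]='c': π[31]=1 (border 'c')
j=32 s[j]='c': k: 1→0; π[32]=1 (border 'c')
j=33 s[j]='c': k: 1→0; π[33]=1 (border 'c')
j=34 s[j]='d': k: 1→0; π[34]=0 (border '')
j=35 s[j]='a': π[35]=0 (border '')
j=36 s[j]='d': π[36]=0 (border '')
j=37 s[j]='b': π[37]=0 (border '')
j=38 s[j]='c': π[38]=1 (border 'c')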